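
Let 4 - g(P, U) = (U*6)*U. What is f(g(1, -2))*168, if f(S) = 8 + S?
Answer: -2016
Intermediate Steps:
g(P, U) = 4 - 6*U**2 (g(P, U) = 4 - U*6*U = 4 - 6*U*U = 4 - 6*U**2)
f(g(1, -2))*168 = (8 + (4 - 6*(-2)**2))*168 = (8 + (4 - 6*4))*168 = (8 + (4 - 24))*168 = (8 - 20)*168 = -12*168 = -2016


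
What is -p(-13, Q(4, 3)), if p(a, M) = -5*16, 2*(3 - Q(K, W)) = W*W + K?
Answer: 80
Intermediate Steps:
Q(K, W) = 3 - K/2 - W**2/2 (Q(K, W) = 3 - (W*W + K)/2 = 3 - (W**2 + K)/2 = 3 - (K + W**2)/2 = 3 + (-K/2 - W**2/2) = 3 - K/2 - W**2/2)
p(a, M) = -80
-p(-13, Q(4, 3)) = -1*(-80) = 80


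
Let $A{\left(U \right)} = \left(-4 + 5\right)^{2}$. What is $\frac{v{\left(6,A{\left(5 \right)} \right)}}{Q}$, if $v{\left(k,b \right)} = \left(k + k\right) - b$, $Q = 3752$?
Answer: $\frac{11}{3752} \approx 0.0029318$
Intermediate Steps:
$A{\left(U \right)} = 1$ ($A{\left(U \right)} = 1^{2} = 1$)
$v{\left(k,b \right)} = - b + 2 k$ ($v{\left(k,b \right)} = 2 k - b = - b + 2 k$)
$\frac{v{\left(6,A{\left(5 \right)} \right)}}{Q} = \frac{\left(-1\right) 1 + 2 \cdot 6}{3752} = \left(-1 + 12\right) \frac{1}{3752} = 11 \cdot \frac{1}{3752} = \frac{11}{3752}$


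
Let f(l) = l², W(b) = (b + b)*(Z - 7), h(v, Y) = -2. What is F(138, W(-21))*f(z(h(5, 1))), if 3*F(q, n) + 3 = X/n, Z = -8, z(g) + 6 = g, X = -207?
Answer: -7456/105 ≈ -71.010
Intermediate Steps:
z(g) = -6 + g
W(b) = -30*b (W(b) = (b + b)*(-8 - 7) = (2*b)*(-15) = -30*b)
F(q, n) = -1 - 69/n (F(q, n) = -1 + (-207/n)/3 = -1 - 69/n)
F(138, W(-21))*f(z(h(5, 1))) = ((-69 - (-30)*(-21))/((-30*(-21))))*(-6 - 2)² = ((-69 - 1*630)/630)*(-8)² = ((-69 - 630)/630)*64 = ((1/630)*(-699))*64 = -233/210*64 = -7456/105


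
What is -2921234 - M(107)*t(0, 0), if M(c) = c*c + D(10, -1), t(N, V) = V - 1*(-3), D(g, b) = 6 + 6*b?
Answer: -2955581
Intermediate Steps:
t(N, V) = 3 + V (t(N, V) = V + 3 = 3 + V)
M(c) = c² (M(c) = c*c + (6 + 6*(-1)) = c² + (6 - 6) = c² + 0 = c²)
-2921234 - M(107)*t(0, 0) = -2921234 - 107²*(3 + 0) = -2921234 - 11449*3 = -2921234 - 1*34347 = -2921234 - 34347 = -2955581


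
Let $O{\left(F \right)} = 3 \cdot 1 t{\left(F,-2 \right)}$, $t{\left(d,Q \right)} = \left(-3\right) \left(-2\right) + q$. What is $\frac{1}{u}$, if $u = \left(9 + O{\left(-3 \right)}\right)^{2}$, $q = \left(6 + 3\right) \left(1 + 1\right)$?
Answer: $\frac{1}{6561} \approx 0.00015242$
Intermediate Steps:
$q = 18$ ($q = 9 \cdot 2 = 18$)
$t{\left(d,Q \right)} = 24$ ($t{\left(d,Q \right)} = \left(-3\right) \left(-2\right) + 18 = 6 + 18 = 24$)
$O{\left(F \right)} = 72$ ($O{\left(F \right)} = 3 \cdot 1 \cdot 24 = 3 \cdot 24 = 72$)
$u = 6561$ ($u = \left(9 + 72\right)^{2} = 81^{2} = 6561$)
$\frac{1}{u} = \frac{1}{6561}$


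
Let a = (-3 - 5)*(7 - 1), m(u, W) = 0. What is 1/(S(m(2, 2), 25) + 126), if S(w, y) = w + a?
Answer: 1/78 ≈ 0.012821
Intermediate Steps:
a = -48 (a = -8*6 = -48)
S(w, y) = -48 + w (S(w, y) = w - 48 = -48 + w)
1/(S(m(2, 2), 25) + 126) = 1/((-48 + 0) + 126) = 1/(-48 + 126) = 1/78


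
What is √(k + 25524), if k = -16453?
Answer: √9071 ≈ 95.242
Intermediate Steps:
√(k + 25524) = √(-16453 + 25524) = √9071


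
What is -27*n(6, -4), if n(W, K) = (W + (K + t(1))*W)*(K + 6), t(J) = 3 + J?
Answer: -324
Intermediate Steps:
n(W, K) = (6 + K)*(W + W*(4 + K)) (n(W, K) = (W + (K + (3 + 1))*W)*(K + 6) = (W + (K + 4)*W)*(6 + K) = (W + (4 + K)*W)*(6 + K) = (W + W*(4 + K))*(6 + K) = (6 + K)*(W + W*(4 + K)))
-27*n(6, -4) = -162*(30 + (-4)² + 11*(-4)) = -162*(30 + 16 - 44) = -162*2 = -27*12 = -324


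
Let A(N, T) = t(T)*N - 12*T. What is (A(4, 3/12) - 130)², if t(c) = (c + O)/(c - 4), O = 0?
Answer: 3996001/225 ≈ 17760.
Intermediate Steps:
t(c) = c/(-4 + c) (t(c) = (c + 0)/(c - 4) = c/(-4 + c))
A(N, T) = -12*T + N*T/(-4 + T) (A(N, T) = (T/(-4 + T))*N - 12*T = N*T/(-4 + T) - 12*T = -12*T + N*T/(-4 + T))
(A(4, 3/12) - 130)² = ((3/12)*(48 + 4 - 36/12)/(-4 + 3/12) - 130)² = ((3*(1/12))*(48 + 4 - 36/12)/(-4 + 3*(1/12)) - 130)² = ((48 + 4 - 12*¼)/(4*(-4 + ¼)) - 130)² = ((48 + 4 - 3)/(4*(-15/4)) - 130)² = ((¼)*(-4/15)*49 - 130)² = (-49/15 - 130)² = (-1999/15)² = 3996001/225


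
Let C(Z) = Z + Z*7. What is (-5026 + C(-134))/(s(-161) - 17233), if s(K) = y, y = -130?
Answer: 6098/17363 ≈ 0.35121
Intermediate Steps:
C(Z) = 8*Z (C(Z) = Z + 7*Z = 8*Z)
s(K) = -130
(-5026 + C(-134))/(s(-161) - 17233) = (-5026 + 8*(-134))/(-130 - 17233) = (-5026 - 1072)/(-17363) = -6098*(-1/17363) = 6098/17363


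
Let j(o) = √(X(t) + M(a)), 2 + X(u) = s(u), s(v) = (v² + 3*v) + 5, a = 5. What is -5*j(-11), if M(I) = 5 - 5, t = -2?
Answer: -5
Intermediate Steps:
s(v) = 5 + v² + 3*v
M(I) = 0
X(u) = 3 + u² + 3*u (X(u) = -2 + (5 + u² + 3*u) = 3 + u² + 3*u)
j(o) = 1 (j(o) = √((3 + (-2)² + 3*(-2)) + 0) = √((3 + 4 - 6) + 0) = √(1 + 0) = √1 = 1)
-5*j(-11) = -5*1 = -5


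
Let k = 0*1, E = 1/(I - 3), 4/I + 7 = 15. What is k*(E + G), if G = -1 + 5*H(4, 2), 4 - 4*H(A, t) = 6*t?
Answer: 0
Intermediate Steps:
I = 1/2 (I = 4/(-7 + 15) = 4/8 = 4*(1/8) = 1/2 ≈ 0.50000)
H(A, t) = 1 - 3*t/2
E = -2/5 (E = 1/(1/2 - 3) = 1/(-5/2) = -2/5 ≈ -0.40000)
k = 0
G = -11 (G = -1 + 5*(1 - 3/2*2) = -1 + 5*(1 - 3) = -1 + 5*(-2) = -1 - 10 = -11)
k*(E + G) = 0*(-2/5 - 11) = 0*(-57/5) = 0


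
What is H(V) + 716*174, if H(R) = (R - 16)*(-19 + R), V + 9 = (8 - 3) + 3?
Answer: 124924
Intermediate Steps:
V = -1 (V = -9 + ((8 - 3) + 3) = -9 + (5 + 3) = -9 + 8 = -1)
H(R) = (-19 + R)*(-16 + R) (H(R) = (-16 + R)*(-19 + R) = (-19 + R)*(-16 + R))
H(V) + 716*174 = (304 + (-1)² - 35*(-1)) + 716*174 = (304 + 1 + 35) + 124584 = 340 + 124584 = 124924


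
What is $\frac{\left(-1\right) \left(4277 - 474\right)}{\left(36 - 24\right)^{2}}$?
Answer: $- \frac{3803}{144} \approx -26.41$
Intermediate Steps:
$\frac{\left(-1\right) \left(4277 - 474\right)}{\left(36 - 24\right)^{2}} = \frac{\left(-1\right) \left(4277 - 474\right)}{12^{2}} = \frac{\left(-1\right) 3803}{144} = \left(-3803\right) \frac{1}{144} = - \frac{3803}{144}$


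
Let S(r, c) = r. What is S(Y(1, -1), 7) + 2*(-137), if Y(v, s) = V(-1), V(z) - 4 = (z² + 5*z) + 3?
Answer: -271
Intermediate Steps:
V(z) = 7 + z² + 5*z (V(z) = 4 + ((z² + 5*z) + 3) = 4 + (3 + z² + 5*z) = 7 + z² + 5*z)
Y(v, s) = 3 (Y(v, s) = 7 + (-1)² + 5*(-1) = 7 + 1 - 5 = 3)
S(Y(1, -1), 7) + 2*(-137) = 3 + 2*(-137) = 3 - 274 = -271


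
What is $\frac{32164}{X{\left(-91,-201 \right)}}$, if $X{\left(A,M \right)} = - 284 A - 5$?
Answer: $\frac{2924}{2349} \approx 1.2448$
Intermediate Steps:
$X{\left(A,M \right)} = -5 - 284 A$
$\frac{32164}{X{\left(-91,-201 \right)}} = \frac{32164}{-5 - -25844} = \frac{32164}{-5 + 25844} = \frac{32164}{25839} = 32164 \cdot \frac{1}{25839} = \frac{2924}{2349}$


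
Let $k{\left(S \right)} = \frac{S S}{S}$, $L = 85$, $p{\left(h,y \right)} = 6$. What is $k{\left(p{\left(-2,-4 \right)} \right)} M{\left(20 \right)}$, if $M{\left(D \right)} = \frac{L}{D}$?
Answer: $\frac{51}{2} \approx 25.5$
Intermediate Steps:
$k{\left(S \right)} = S$ ($k{\left(S \right)} = \frac{S^{2}}{S} = S$)
$M{\left(D \right)} = \frac{85}{D}$
$k{\left(p{\left(-2,-4 \right)} \right)} M{\left(20 \right)} = 6 \cdot \frac{85}{20} = 6 \cdot 85 \cdot \frac{1}{20} = 6 \cdot \frac{17}{4} = \frac{51}{2}$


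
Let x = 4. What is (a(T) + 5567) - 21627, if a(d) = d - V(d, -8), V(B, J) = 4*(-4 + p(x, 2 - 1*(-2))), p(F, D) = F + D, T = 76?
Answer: -16000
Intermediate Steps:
p(F, D) = D + F
V(B, J) = 16 (V(B, J) = 4*(-4 + ((2 - 1*(-2)) + 4)) = 4*(-4 + ((2 + 2) + 4)) = 4*(-4 + (4 + 4)) = 4*(-4 + 8) = 4*4 = 16)
a(d) = -16 + d (a(d) = d - 1*16 = d - 16 = -16 + d)
(a(T) + 5567) - 21627 = ((-16 + 76) + 5567) - 21627 = (60 + 5567) - 21627 = 5627 - 21627 = -16000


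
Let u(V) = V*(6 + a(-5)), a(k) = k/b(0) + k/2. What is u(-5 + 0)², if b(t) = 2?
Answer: 25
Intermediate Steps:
a(k) = k (a(k) = k/2 + k/2 = k)
u(V) = V (u(V) = V*(6 - 5) = V*1 = V)
u(-5 + 0)² = (-5 + 0)² = (-5)² = 25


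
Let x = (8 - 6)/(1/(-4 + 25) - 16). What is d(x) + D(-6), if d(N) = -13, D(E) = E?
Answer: -19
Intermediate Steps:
x = -42/335 (x = 2/(1/21 - 16) = 2/(-335/21) = 2*(-21/335) = -42/335 ≈ -0.12537)
d(x) + D(-6) = -13 - 6 = -19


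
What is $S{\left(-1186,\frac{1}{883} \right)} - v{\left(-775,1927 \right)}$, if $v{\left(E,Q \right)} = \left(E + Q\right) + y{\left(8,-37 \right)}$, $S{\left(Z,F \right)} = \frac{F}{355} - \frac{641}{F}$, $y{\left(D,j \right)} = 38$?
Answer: $- \frac{177795153744}{313465} \approx -5.6719 \cdot 10^{5}$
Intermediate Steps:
$S{\left(Z,F \right)} = - \frac{641}{F} + \frac{F}{355}$ ($S{\left(Z,F \right)} = F \frac{1}{355} - \frac{641}{F} = \frac{F}{355} - \frac{641}{F} = - \frac{641}{F} + \frac{F}{355}$)
$v{\left(E,Q \right)} = 38 + E + Q$ ($v{\left(E,Q \right)} = \left(E + Q\right) + 38 = 38 + E + Q$)
$S{\left(-1186,\frac{1}{883} \right)} - v{\left(-775,1927 \right)} = \left(- \frac{641}{\frac{1}{883}} + \frac{1}{355 \cdot 883}\right) - \left(38 - 775 + 1927\right) = \left(- 641 \frac{1}{\frac{1}{883}} + \frac{1}{355} \cdot \frac{1}{883}\right) - 1190 = \left(\left(-641\right) 883 + \frac{1}{313465}\right) - 1190 = \left(-566003 + \frac{1}{313465}\right) - 1190 = - \frac{177422130394}{313465} - 1190 = - \frac{177795153744}{313465}$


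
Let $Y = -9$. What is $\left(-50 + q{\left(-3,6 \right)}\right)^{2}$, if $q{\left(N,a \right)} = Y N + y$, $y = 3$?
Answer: $400$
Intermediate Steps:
$q{\left(N,a \right)} = 3 - 9 N$ ($q{\left(N,a \right)} = - 9 N + 3 = 3 - 9 N$)
$\left(-50 + q{\left(-3,6 \right)}\right)^{2} = \left(-50 + \left(3 - -27\right)\right)^{2} = \left(-50 + \left(3 + 27\right)\right)^{2} = \left(-50 + 30\right)^{2} = \left(-20\right)^{2} = 400$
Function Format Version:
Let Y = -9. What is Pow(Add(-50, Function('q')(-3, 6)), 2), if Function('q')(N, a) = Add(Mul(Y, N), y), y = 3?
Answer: 400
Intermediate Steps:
Function('q')(N, a) = Add(3, Mul(-9, N)) (Function('q')(N, a) = Add(Mul(-9, N), 3) = Add(3, Mul(-9, N)))
Pow(Add(-50, Function('q')(-3, 6)), 2) = Pow(Add(-50, Add(3, Mul(-9, -3))), 2) = Pow(Add(-50, Add(3, 27)), 2) = Pow(Add(-50, 30), 2) = Pow(-20, 2) = 400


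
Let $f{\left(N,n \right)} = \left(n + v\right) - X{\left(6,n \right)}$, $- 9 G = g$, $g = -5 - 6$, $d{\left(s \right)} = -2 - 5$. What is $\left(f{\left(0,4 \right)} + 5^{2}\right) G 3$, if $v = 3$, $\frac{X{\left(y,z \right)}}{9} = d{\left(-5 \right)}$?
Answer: $\frac{1045}{3} \approx 348.33$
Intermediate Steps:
$d{\left(s \right)} = -7$ ($d{\left(s \right)} = -2 - 5 = -7$)
$X{\left(y,z \right)} = -63$ ($X{\left(y,z \right)} = 9 \left(-7\right) = -63$)
$g = -11$ ($g = -5 - 6 = -11$)
$G = \frac{11}{9}$ ($G = \left(- \frac{1}{9}\right) \left(-11\right) = \frac{11}{9} \approx 1.2222$)
$f{\left(N,n \right)} = 66 + n$ ($f{\left(N,n \right)} = \left(n + 3\right) - -63 = \left(3 + n\right) + 63 = 66 + n$)
$\left(f{\left(0,4 \right)} + 5^{2}\right) G 3 = \left(\left(66 + 4\right) + 5^{2}\right) \frac{11}{9} \cdot 3 = \left(70 + 25\right) \frac{11}{9} \cdot 3 = 95 \cdot \frac{11}{9} \cdot 3 = \frac{1045}{9} \cdot 3 = \frac{1045}{3}$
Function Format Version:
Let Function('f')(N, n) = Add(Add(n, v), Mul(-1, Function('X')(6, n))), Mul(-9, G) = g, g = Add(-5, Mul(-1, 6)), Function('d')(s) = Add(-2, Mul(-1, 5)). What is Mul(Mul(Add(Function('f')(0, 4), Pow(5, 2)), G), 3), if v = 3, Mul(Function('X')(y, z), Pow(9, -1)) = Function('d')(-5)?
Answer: Rational(1045, 3) ≈ 348.33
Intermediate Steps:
Function('d')(s) = -7 (Function('d')(s) = Add(-2, -5) = -7)
Function('X')(y, z) = -63 (Function('X')(y, z) = Mul(9, -7) = -63)
g = -11 (g = Add(-5, -6) = -11)
G = Rational(11, 9) (G = Mul(Rational(-1, 9), -11) = Rational(11, 9) ≈ 1.2222)
Function('f')(N, n) = Add(66, n) (Function('f')(N, n) = Add(Add(n, 3), Mul(-1, -63)) = Add(Add(3, n), 63) = Add(66, n))
Mul(Mul(Add(Function('f')(0, 4), Pow(5, 2)), G), 3) = Mul(Mul(Add(Add(66, 4), Pow(5, 2)), Rational(11, 9)), 3) = Mul(Mul(Add(70, 25), Rational(11, 9)), 3) = Mul(Mul(95, Rational(11, 9)), 3) = Mul(Rational(1045, 9), 3) = Rational(1045, 3)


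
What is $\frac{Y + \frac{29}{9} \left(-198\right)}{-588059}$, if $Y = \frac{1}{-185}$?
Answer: $\frac{901}{830465} \approx 0.0010849$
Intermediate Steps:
$Y = - \frac{1}{185} \approx -0.0054054$
$\frac{Y + \frac{29}{9} \left(-198\right)}{-588059} = \frac{- \frac{1}{185} + \frac{29}{9} \left(-198\right)}{-588059} = \left(- \frac{1}{185} + 29 \cdot \frac{1}{9} \left(-198\right)\right) \left(- \frac{1}{588059}\right) = \left(- \frac{1}{185} + \frac{29}{9} \left(-198\right)\right) \left(- \frac{1}{588059}\right) = \left(- \frac{1}{185} - 638\right) \left(- \frac{1}{588059}\right) = \left(- \frac{118031}{185}\right) \left(- \frac{1}{588059}\right) = \frac{901}{830465}$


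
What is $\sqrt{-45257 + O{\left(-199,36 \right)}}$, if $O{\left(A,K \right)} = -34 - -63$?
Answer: $2 i \sqrt{11307} \approx 212.67 i$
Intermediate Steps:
$O{\left(A,K \right)} = 29$ ($O{\left(A,K \right)} = -34 + 63 = 29$)
$\sqrt{-45257 + O{\left(-199,36 \right)}} = \sqrt{-45257 + 29} = \sqrt{-45228} = 2 i \sqrt{11307}$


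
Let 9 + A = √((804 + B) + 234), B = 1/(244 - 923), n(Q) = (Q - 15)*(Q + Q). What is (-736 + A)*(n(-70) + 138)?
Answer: -8968310 + 12038*√478559879/679 ≈ -8.5805e+6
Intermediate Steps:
n(Q) = 2*Q*(-15 + Q) (n(Q) = (-15 + Q)*(2*Q) = 2*Q*(-15 + Q))
B = -1/679 (B = 1/(-679) = -1/679 ≈ -0.0014728)
A = -9 + √478559879/679 (A = -9 + √((804 - 1/679) + 234) = -9 + √(545915/679 + 234) = -9 + √(704801/679) = -9 + √478559879/679 ≈ 23.218)
(-736 + A)*(n(-70) + 138) = (-736 + (-9 + √478559879/679))*(2*(-70)*(-15 - 70) + 138) = (-745 + √478559879/679)*(2*(-70)*(-85) + 138) = (-745 + √478559879/679)*(11900 + 138) = (-745 + √478559879/679)*12038 = -8968310 + 12038*√478559879/679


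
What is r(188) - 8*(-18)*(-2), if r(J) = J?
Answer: -100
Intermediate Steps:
r(188) - 8*(-18)*(-2) = 188 - 8*(-18)*(-2) = 188 + 144*(-2) = 188 - 288 = -100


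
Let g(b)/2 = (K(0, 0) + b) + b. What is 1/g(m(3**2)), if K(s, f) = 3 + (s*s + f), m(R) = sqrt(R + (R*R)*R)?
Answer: -1/1962 + sqrt(82)/981 ≈ 0.0087211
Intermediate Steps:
m(R) = sqrt(R + R**3) (m(R) = sqrt(R + R**2*R) = sqrt(R + R**3))
K(s, f) = 3 + f + s**2 (K(s, f) = 3 + (s**2 + f) = 3 + (f + s**2) = 3 + f + s**2)
g(b) = 6 + 4*b (g(b) = 2*(((3 + 0 + 0**2) + b) + b) = 2*(((3 + 0 + 0) + b) + b) = 2*((3 + b) + b) = 2*(3 + 2*b) = 6 + 4*b)
1/g(m(3**2)) = 1/(6 + 4*sqrt(3**2 + (3**2)**3)) = 1/(6 + 4*sqrt(9 + 9**3)) = 1/(6 + 4*sqrt(9 + 729)) = 1/(6 + 4*sqrt(738)) = 1/(6 + 4*(3*sqrt(82))) = 1/(6 + 12*sqrt(82))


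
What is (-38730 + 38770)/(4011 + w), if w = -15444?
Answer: -40/11433 ≈ -0.0034986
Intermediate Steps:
(-38730 + 38770)/(4011 + w) = (-38730 + 38770)/(4011 - 15444) = 40/(-11433) = 40*(-1/11433) = -40/11433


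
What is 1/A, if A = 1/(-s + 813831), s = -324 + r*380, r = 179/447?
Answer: 363859265/447 ≈ 8.1400e+5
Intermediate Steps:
r = 179/447 (r = 179*(1/447) = 179/447 ≈ 0.40045)
s = -76808/447 (s = -324 + (179/447)*380 = -324 + 68020/447 = -76808/447 ≈ -171.83)
A = 447/363859265 (A = 1/(-1*(-76808/447) + 813831) = 1/(76808/447 + 813831) = 1/(363859265/447) = 447/363859265 ≈ 1.2285e-6)
1/A = 1/(447/363859265) = 363859265/447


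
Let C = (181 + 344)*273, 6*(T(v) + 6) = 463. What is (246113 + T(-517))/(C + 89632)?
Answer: 1477105/1397742 ≈ 1.0568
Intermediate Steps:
T(v) = 427/6 (T(v) = -6 + (⅙)*463 = -6 + 463/6 = 427/6)
C = 143325 (C = 525*273 = 143325)
(246113 + T(-517))/(C + 89632) = (246113 + 427/6)/(143325 + 89632) = (1477105/6)/232957 = (1477105/6)*(1/232957) = 1477105/1397742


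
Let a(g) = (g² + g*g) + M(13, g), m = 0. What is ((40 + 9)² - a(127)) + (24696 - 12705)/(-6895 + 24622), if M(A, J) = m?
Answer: -176421016/5909 ≈ -29856.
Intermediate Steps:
M(A, J) = 0
a(g) = 2*g² (a(g) = (g² + g*g) + 0 = (g² + g²) + 0 = 2*g² + 0 = 2*g²)
((40 + 9)² - a(127)) + (24696 - 12705)/(-6895 + 24622) = ((40 + 9)² - 2*127²) + (24696 - 12705)/(-6895 + 24622) = (49² - 2*16129) + 11991/17727 = (2401 - 1*32258) + 11991*(1/17727) = (2401 - 32258) + 3997/5909 = -29857 + 3997/5909 = -176421016/5909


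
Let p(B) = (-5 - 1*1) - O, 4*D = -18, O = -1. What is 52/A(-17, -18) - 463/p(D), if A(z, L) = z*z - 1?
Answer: 33401/360 ≈ 92.781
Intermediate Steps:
A(z, L) = -1 + z² (A(z, L) = z² - 1 = -1 + z²)
D = -9/2 (D = (¼)*(-18) = -9/2 ≈ -4.5000)
p(B) = -5 (p(B) = (-5 - 1*1) - 1*(-1) = (-5 - 1) + 1 = -6 + 1 = -5)
52/A(-17, -18) - 463/p(D) = 52/(-1 + (-17)²) - 463/(-5) = 52/(-1 + 289) - 463*(-⅕) = 52/288 + 463/5 = 52*(1/288) + 463/5 = 13/72 + 463/5 = 33401/360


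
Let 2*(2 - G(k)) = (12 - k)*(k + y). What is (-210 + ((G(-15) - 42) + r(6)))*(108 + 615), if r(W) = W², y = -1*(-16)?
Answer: -328965/2 ≈ -1.6448e+5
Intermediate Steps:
y = 16
G(k) = 2 - (12 - k)*(16 + k)/2 (G(k) = 2 - (12 - k)*(k + 16)/2 = 2 - (12 - k)*(16 + k)/2)
(-210 + ((G(-15) - 42) + r(6)))*(108 + 615) = (-210 + (((-94 + (½)*(-15)² + 2*(-15)) - 42) + 6²))*(108 + 615) = (-210 + (((-94 + (½)*225 - 30) - 42) + 36))*723 = (-210 + (((-94 + 225/2 - 30) - 42) + 36))*723 = (-210 + ((-23/2 - 42) + 36))*723 = (-210 + (-107/2 + 36))*723 = (-210 - 35/2)*723 = -455/2*723 = -328965/2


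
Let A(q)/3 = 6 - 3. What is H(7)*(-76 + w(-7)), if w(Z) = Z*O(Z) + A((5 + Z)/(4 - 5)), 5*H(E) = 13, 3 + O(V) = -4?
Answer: -234/5 ≈ -46.800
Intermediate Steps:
O(V) = -7 (O(V) = -3 - 4 = -7)
H(E) = 13/5 (H(E) = (⅕)*13 = 13/5)
A(q) = 9 (A(q) = 3*(6 - 3) = 3*3 = 9)
w(Z) = 9 - 7*Z (w(Z) = Z*(-7) + 9 = -7*Z + 9 = 9 - 7*Z)
H(7)*(-76 + w(-7)) = 13*(-76 + (9 - 7*(-7)))/5 = 13*(-76 + (9 + 49))/5 = 13*(-76 + 58)/5 = (13/5)*(-18) = -234/5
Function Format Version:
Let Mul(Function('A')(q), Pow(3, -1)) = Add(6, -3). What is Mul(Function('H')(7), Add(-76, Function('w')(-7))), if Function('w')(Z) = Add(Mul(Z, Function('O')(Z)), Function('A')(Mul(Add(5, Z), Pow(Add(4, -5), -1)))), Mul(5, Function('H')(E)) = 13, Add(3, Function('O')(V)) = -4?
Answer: Rational(-234, 5) ≈ -46.800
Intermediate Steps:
Function('O')(V) = -7 (Function('O')(V) = Add(-3, -4) = -7)
Function('H')(E) = Rational(13, 5) (Function('H')(E) = Mul(Rational(1, 5), 13) = Rational(13, 5))
Function('A')(q) = 9 (Function('A')(q) = Mul(3, Add(6, -3)) = Mul(3, 3) = 9)
Function('w')(Z) = Add(9, Mul(-7, Z)) (Function('w')(Z) = Add(Mul(Z, -7), 9) = Add(Mul(-7, Z), 9) = Add(9, Mul(-7, Z)))
Mul(Function('H')(7), Add(-76, Function('w')(-7))) = Mul(Rational(13, 5), Add(-76, Add(9, Mul(-7, -7)))) = Mul(Rational(13, 5), Add(-76, Add(9, 49))) = Mul(Rational(13, 5), Add(-76, 58)) = Mul(Rational(13, 5), -18) = Rational(-234, 5)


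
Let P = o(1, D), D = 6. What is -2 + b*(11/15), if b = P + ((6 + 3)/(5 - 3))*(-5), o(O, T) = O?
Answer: -533/30 ≈ -17.767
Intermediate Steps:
P = 1
b = -43/2 (b = 1 + ((6 + 3)/(5 - 3))*(-5) = 1 + (9/2)*(-5) = 1 - 45/2 = -43/2 ≈ -21.500)
-2 + b*(11/15) = -2 - 473/(2*15) = -2 - 43/2*11/15 = -2 - 473/30 = -533/30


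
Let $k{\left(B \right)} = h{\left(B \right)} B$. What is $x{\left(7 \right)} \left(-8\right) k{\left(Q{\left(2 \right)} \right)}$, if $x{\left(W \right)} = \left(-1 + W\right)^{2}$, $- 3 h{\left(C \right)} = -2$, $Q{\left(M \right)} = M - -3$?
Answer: $-960$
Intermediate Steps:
$Q{\left(M \right)} = 3 + M$ ($Q{\left(M \right)} = M + 3 = 3 + M$)
$h{\left(C \right)} = \frac{2}{3}$ ($h{\left(C \right)} = \left(- \frac{1}{3}\right) \left(-2\right) = \frac{2}{3}$)
$k{\left(B \right)} = \frac{2 B}{3}$
$x{\left(7 \right)} \left(-8\right) k{\left(Q{\left(2 \right)} \right)} = \left(-1 + 7\right)^{2} \left(-8\right) \frac{2 \left(3 + 2\right)}{3} = 6^{2} \left(-8\right) \frac{2}{3} \cdot 5 = 36 \left(-8\right) \frac{10}{3} = \left(-288\right) \frac{10}{3} = -960$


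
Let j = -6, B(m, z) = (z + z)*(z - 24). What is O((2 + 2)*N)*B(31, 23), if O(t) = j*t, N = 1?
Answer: 1104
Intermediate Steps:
B(m, z) = 2*z*(-24 + z) (B(m, z) = (2*z)*(-24 + z) = 2*z*(-24 + z))
O(t) = -6*t
O((2 + 2)*N)*B(31, 23) = (-6*(2 + 2))*(2*23*(-24 + 23)) = (-24)*(2*23*(-1)) = -6*4*(-46) = -24*(-46) = 1104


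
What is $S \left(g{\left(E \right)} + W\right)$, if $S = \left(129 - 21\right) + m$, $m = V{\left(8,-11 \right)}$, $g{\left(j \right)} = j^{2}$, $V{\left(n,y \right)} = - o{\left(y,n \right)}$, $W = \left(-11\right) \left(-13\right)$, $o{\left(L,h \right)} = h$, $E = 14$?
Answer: $33900$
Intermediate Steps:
$W = 143$
$V{\left(n,y \right)} = - n$
$m = -8$ ($m = \left(-1\right) 8 = -8$)
$S = 100$ ($S = \left(129 - 21\right) - 8 = 108 - 8 = 100$)
$S \left(g{\left(E \right)} + W\right) = 100 \left(14^{2} + 143\right) = 100 \left(196 + 143\right) = 100 \cdot 339 = 33900$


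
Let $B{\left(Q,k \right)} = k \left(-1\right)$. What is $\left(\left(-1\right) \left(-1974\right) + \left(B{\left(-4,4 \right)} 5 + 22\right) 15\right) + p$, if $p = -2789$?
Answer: $-785$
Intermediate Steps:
$B{\left(Q,k \right)} = - k$
$\left(\left(-1\right) \left(-1974\right) + \left(B{\left(-4,4 \right)} 5 + 22\right) 15\right) + p = \left(\left(-1\right) \left(-1974\right) + \left(\left(-1\right) 4 \cdot 5 + 22\right) 15\right) - 2789 = \left(1974 + \left(\left(-4\right) 5 + 22\right) 15\right) - 2789 = \left(1974 + \left(-20 + 22\right) 15\right) - 2789 = \left(1974 + 2 \cdot 15\right) - 2789 = \left(1974 + 30\right) - 2789 = 2004 - 2789 = -785$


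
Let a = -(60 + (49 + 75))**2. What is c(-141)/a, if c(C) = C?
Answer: 141/33856 ≈ 0.0041647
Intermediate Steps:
a = -33856 (a = -(60 + 124)**2 = -1*184**2 = -1*33856 = -33856)
c(-141)/a = -141/(-33856) = -141*(-1/33856) = 141/33856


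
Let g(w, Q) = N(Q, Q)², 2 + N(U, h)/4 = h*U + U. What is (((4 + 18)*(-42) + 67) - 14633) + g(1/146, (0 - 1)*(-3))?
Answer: -13890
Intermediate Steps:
N(U, h) = -8 + 4*U + 4*U*h (N(U, h) = -8 + 4*(h*U + U) = -8 + 4*(U*h + U) = -8 + 4*(U + U*h) = -8 + (4*U + 4*U*h) = -8 + 4*U + 4*U*h)
g(w, Q) = (-8 + 4*Q + 4*Q²)² (g(w, Q) = (-8 + 4*Q + 4*Q*Q)² = (-8 + 4*Q + 4*Q²)²)
(((4 + 18)*(-42) + 67) - 14633) + g(1/146, (0 - 1)*(-3)) = (((4 + 18)*(-42) + 67) - 14633) + 16*(-2 + (0 - 1)*(-3) + ((0 - 1)*(-3))²)² = ((22*(-42) + 67) - 14633) + 16*(-2 - 1*(-3) + (-1*(-3))²)² = ((-924 + 67) - 14633) + 16*(-2 + 3 + 3²)² = (-857 - 14633) + 16*(-2 + 3 + 9)² = -15490 + 16*10² = -15490 + 16*100 = -15490 + 1600 = -13890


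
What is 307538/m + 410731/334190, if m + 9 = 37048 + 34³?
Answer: 134132560953/25513067170 ≈ 5.2574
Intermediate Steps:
m = 76343 (m = -9 + (37048 + 34³) = -9 + (37048 + 39304) = -9 + 76352 = 76343)
307538/m + 410731/334190 = 307538/76343 + 410731/334190 = 134132560953/25513067170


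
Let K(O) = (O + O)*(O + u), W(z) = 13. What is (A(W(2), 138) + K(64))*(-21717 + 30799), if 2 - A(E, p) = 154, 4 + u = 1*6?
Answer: 75344272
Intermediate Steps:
u = 2 (u = -4 + 1*6 = -4 + 6 = 2)
A(E, p) = -152 (A(E, p) = 2 - 1*154 = 2 - 154 = -152)
K(O) = 2*O*(2 + O) (K(O) = (O + O)*(O + 2) = (2*O)*(2 + O) = 2*O*(2 + O))
(A(W(2), 138) + K(64))*(-21717 + 30799) = (-152 + 2*64*(2 + 64))*(-21717 + 30799) = (-152 + 2*64*66)*9082 = (-152 + 8448)*9082 = 8296*9082 = 75344272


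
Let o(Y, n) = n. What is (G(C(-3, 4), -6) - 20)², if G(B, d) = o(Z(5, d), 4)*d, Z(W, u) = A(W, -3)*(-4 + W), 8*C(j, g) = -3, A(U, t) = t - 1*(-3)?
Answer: 1936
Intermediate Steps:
A(U, t) = 3 + t (A(U, t) = t + 3 = 3 + t)
C(j, g) = -3/8 (C(j, g) = (⅛)*(-3) = -3/8)
Z(W, u) = 0 (Z(W, u) = (3 - 3)*(-4 + W) = 0*(-4 + W) = 0)
G(B, d) = 4*d
(G(C(-3, 4), -6) - 20)² = (4*(-6) - 20)² = (-24 - 20)² = (-44)² = 1936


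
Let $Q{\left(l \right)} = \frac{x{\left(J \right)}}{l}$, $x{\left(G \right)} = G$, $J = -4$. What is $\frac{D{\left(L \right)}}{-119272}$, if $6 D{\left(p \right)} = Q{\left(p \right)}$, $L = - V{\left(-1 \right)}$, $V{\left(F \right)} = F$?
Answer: $\frac{1}{178908} \approx 5.5895 \cdot 10^{-6}$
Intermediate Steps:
$L = 1$ ($L = \left(-1\right) \left(-1\right) = 1$)
$Q{\left(l \right)} = - \frac{4}{l}$
$D{\left(p \right)} = - \frac{2}{3 p}$ ($D{\left(p \right)} = \frac{\left(-4\right) \frac{1}{p}}{6} = - \frac{2}{3 p}$)
$\frac{D{\left(L \right)}}{-119272} = \frac{\left(- \frac{2}{3}\right) 1^{-1}}{-119272} = \left(- \frac{2}{3}\right) 1 \left(- \frac{1}{119272}\right) = \left(- \frac{2}{3}\right) \left(- \frac{1}{119272}\right) = \frac{1}{178908}$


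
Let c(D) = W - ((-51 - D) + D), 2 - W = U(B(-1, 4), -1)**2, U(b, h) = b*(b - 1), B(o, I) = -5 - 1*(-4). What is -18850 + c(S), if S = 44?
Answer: -18801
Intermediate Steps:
B(o, I) = -1 (B(o, I) = -5 + 4 = -1)
U(b, h) = b*(-1 + b)
W = -2 (W = 2 - (-(-1 - 1))**2 = 2 - (-1*(-2))**2 = 2 - 1*2**2 = 2 - 1*4 = 2 - 4 = -2)
c(D) = 49 (c(D) = -2 - ((-51 - D) + D) = -2 - 1*(-51) = -2 + 51 = 49)
-18850 + c(S) = -18850 + 49 = -18801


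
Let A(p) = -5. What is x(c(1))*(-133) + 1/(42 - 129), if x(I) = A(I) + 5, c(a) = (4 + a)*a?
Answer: -1/87 ≈ -0.011494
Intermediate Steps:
c(a) = a*(4 + a)
x(I) = 0 (x(I) = -5 + 5 = 0)
x(c(1))*(-133) + 1/(42 - 129) = 0*(-133) + 1/(42 - 129) = 0 + 1/(-87) = 0 - 1/87 = -1/87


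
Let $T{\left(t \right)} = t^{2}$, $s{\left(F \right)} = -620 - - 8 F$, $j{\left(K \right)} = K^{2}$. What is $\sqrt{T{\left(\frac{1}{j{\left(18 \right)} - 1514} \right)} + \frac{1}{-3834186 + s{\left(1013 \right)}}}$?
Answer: $\frac{\sqrt{2399754291}}{73447990} \approx 0.00066697$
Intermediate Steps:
$s{\left(F \right)} = -620 + 8 F$
$\sqrt{T{\left(\frac{1}{j{\left(18 \right)} - 1514} \right)} + \frac{1}{-3834186 + s{\left(1013 \right)}}} = \sqrt{\left(\frac{1}{18^{2} - 1514}\right)^{2} + \frac{1}{-3834186 + \left(-620 + 8 \cdot 1013\right)}} = \sqrt{\left(\frac{1}{324 - 1514}\right)^{2} + \frac{1}{-3834186 + \left(-620 + 8104\right)}} = \sqrt{\left(\frac{1}{-1190}\right)^{2} + \frac{1}{-3834186 + 7484}} = \sqrt{\left(- \frac{1}{1190}\right)^{2} + \frac{1}{-3826702}} = \sqrt{\frac{1}{1416100} - \frac{1}{3826702}} = \sqrt{\frac{1205301}{2709496351100}} = \frac{\sqrt{2399754291}}{73447990}$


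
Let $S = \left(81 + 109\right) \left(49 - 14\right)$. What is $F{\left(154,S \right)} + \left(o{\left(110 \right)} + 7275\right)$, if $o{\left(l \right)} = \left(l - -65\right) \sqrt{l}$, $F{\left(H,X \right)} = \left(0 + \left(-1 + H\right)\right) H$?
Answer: $30837 + 175 \sqrt{110} \approx 32672.0$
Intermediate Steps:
$S = 6650$ ($S = 190 \cdot 35 = 6650$)
$F{\left(H,X \right)} = H \left(-1 + H\right)$ ($F{\left(H,X \right)} = \left(-1 + H\right) H = H \left(-1 + H\right)$)
$o{\left(l \right)} = \sqrt{l} \left(65 + l\right)$ ($o{\left(l \right)} = \left(l + 65\right) \sqrt{l} = \left(65 + l\right) \sqrt{l} = \sqrt{l} \left(65 + l\right)$)
$F{\left(154,S \right)} + \left(o{\left(110 \right)} + 7275\right) = 154 \left(-1 + 154\right) + \left(\sqrt{110} \left(65 + 110\right) + 7275\right) = 154 \cdot 153 + \left(\sqrt{110} \cdot 175 + 7275\right) = 23562 + \left(175 \sqrt{110} + 7275\right) = 23562 + \left(7275 + 175 \sqrt{110}\right) = 30837 + 175 \sqrt{110}$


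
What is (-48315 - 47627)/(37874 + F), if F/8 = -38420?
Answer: 6853/19249 ≈ 0.35602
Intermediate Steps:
F = -307360 (F = 8*(-38420) = -307360)
(-48315 - 47627)/(37874 + F) = (-48315 - 47627)/(37874 - 307360) = -95942/(-269486) = -95942*(-1/269486) = 6853/19249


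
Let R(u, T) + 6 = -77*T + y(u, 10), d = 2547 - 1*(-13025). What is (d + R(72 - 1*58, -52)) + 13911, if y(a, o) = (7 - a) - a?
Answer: 33460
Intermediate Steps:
y(a, o) = 7 - 2*a
d = 15572 (d = 2547 + 13025 = 15572)
R(u, T) = 1 - 77*T - 2*u (R(u, T) = -6 + (-77*T + (7 - 2*u)) = -6 + (7 - 77*T - 2*u) = 1 - 77*T - 2*u)
(d + R(72 - 1*58, -52)) + 13911 = (15572 + (1 - 77*(-52) - 2*(72 - 1*58))) + 13911 = (15572 + (1 + 4004 - 2*(72 - 58))) + 13911 = (15572 + (1 + 4004 - 2*14)) + 13911 = (15572 + (1 + 4004 - 28)) + 13911 = (15572 + 3977) + 13911 = 19549 + 13911 = 33460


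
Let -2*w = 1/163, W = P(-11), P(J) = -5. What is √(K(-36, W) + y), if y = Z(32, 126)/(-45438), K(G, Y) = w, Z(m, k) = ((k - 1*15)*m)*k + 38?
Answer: I*√540517812010266/7406394 ≈ 3.139*I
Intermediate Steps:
W = -5
Z(m, k) = 38 + k*m*(-15 + k) (Z(m, k) = ((k - 15)*m)*k + 38 = ((-15 + k)*m)*k + 38 = (m*(-15 + k))*k + 38 = k*m*(-15 + k) + 38 = 38 + k*m*(-15 + k))
w = -1/326 (w = -½/163 = -½*1/163 = -1/326 ≈ -0.0030675)
K(G, Y) = -1/326
y = -223795/22719 (y = (38 + 32*126² - 15*126*32)/(-45438) = (38 + 32*15876 - 60480)*(-1/45438) = (38 + 508032 - 60480)*(-1/45438) = 447590*(-1/45438) = -223795/22719 ≈ -9.8506)
√(K(-36, W) + y) = √(-1/326 - 223795/22719) = √(-72979889/7406394) = I*√540517812010266/7406394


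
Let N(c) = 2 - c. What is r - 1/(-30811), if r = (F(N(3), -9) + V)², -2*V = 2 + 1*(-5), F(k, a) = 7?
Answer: 8904383/123244 ≈ 72.250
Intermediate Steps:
V = 3/2 (V = -(2 + 1*(-5))/2 = -(2 - 5)/2 = -½*(-3) = 3/2 ≈ 1.5000)
r = 289/4 (r = (7 + 3/2)² = (17/2)² = 289/4 ≈ 72.250)
r - 1/(-30811) = 289/4 - 1/(-30811) = 289/4 - 1*(-1/30811) = 289/4 + 1/30811 = 8904383/123244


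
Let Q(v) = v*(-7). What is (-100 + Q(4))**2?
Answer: 16384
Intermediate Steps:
Q(v) = -7*v
(-100 + Q(4))**2 = (-100 - 7*4)**2 = (-100 - 28)**2 = (-128)**2 = 16384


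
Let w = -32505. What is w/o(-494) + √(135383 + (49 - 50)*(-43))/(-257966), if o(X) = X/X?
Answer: -32505 - √135426/257966 ≈ -32505.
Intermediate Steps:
o(X) = 1
w/o(-494) + √(135383 + (49 - 50)*(-43))/(-257966) = -32505/1 + √(135383 + (49 - 50)*(-43))/(-257966) = -32505*1 + √(135383 - 1*(-43))*(-1/257966) = -32505 + √(135383 + 43)*(-1/257966) = -32505 + √135426*(-1/257966) = -32505 - √135426/257966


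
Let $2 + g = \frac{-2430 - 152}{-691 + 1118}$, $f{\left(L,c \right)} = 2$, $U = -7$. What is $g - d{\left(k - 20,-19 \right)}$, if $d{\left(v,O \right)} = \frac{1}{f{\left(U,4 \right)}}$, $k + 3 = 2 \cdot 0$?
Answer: $- \frac{7299}{854} \approx -8.5468$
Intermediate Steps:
$k = -3$ ($k = -3 + 2 \cdot 0 = -3 + 0 = -3$)
$g = - \frac{3436}{427}$ ($g = -2 + \frac{-2430 - 152}{-691 + 1118} = -2 - \frac{2582}{427} = - \frac{3436}{427} \approx -8.0468$)
$d{\left(v,O \right)} = \frac{1}{2}$
$g - d{\left(k - 20,-19 \right)} = - \frac{3436}{427} - \frac{1}{2} = - \frac{7299}{854}$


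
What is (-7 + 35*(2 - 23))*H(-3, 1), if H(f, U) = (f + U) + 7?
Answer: -3710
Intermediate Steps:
H(f, U) = 7 + U + f (H(f, U) = (U + f) + 7 = 7 + U + f)
(-7 + 35*(2 - 23))*H(-3, 1) = (-7 + 35*(2 - 23))*(7 + 1 - 3) = (-7 + 35*(-21))*5 = (-7 - 735)*5 = -742*5 = -3710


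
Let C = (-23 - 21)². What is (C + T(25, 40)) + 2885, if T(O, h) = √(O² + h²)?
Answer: 4821 + 5*√89 ≈ 4868.2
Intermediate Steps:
C = 1936 (C = (-44)² = 1936)
(C + T(25, 40)) + 2885 = (1936 + √(25² + 40²)) + 2885 = (1936 + √(625 + 1600)) + 2885 = (1936 + √2225) + 2885 = (1936 + 5*√89) + 2885 = 4821 + 5*√89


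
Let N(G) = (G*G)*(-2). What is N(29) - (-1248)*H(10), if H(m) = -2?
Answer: -4178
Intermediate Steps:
N(G) = -2*G**2 (N(G) = G**2*(-2) = -2*G**2)
N(29) - (-1248)*H(10) = -2*29**2 - (-1248)*(-2) = -2*841 - 1*2496 = -1682 - 2496 = -4178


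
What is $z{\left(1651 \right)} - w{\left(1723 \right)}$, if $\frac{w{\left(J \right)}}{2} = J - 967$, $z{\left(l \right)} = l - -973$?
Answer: $1112$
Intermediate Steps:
$z{\left(l \right)} = 973 + l$ ($z{\left(l \right)} = l + 973 = 973 + l$)
$w{\left(J \right)} = -1934 + 2 J$ ($w{\left(J \right)} = 2 \left(J - 967\right) = 2 \left(-967 + J\right) = -1934 + 2 J$)
$z{\left(1651 \right)} - w{\left(1723 \right)} = \left(973 + 1651\right) - \left(-1934 + 2 \cdot 1723\right) = 2624 - \left(-1934 + 3446\right) = 2624 - 1512 = 1112$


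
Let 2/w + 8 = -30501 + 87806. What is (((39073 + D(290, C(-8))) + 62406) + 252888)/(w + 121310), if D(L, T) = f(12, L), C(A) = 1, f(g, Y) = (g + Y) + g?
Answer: 20322157257/6950699072 ≈ 2.9238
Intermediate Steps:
f(g, Y) = Y + 2*g (f(g, Y) = (Y + g) + g = Y + 2*g)
w = 2/57297 (w = 2/(-8 + (-30501 + 87806)) = 2/(-8 + 57305) = 2/57297 ≈ 3.4906e-5)
D(L, T) = 24 + L (D(L, T) = L + 2*12 = L + 24 = 24 + L)
(((39073 + D(290, C(-8))) + 62406) + 252888)/(w + 121310) = (((39073 + (24 + 290)) + 62406) + 252888)/(2/57297 + 121310) = (((39073 + 314) + 62406) + 252888)/(6950699072/57297) = ((39387 + 62406) + 252888)*(57297/6950699072) = (101793 + 252888)*(57297/6950699072) = 354681*(57297/6950699072) = 20322157257/6950699072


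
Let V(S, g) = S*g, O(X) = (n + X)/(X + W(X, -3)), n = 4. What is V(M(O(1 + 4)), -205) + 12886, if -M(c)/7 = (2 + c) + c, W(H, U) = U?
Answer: 28671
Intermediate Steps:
O(X) = (4 + X)/(-3 + X) (O(X) = (4 + X)/(X - 3) = (4 + X)/(-3 + X))
M(c) = -14 - 14*c (M(c) = -7*((2 + c) + c) = -7*(2 + 2*c) = -14 - 14*c)
V(M(O(1 + 4)), -205) + 12886 = (-14 - 14*(4 + (1 + 4))/(-3 + (1 + 4)))*(-205) + 12886 = (-14 - 14*(4 + 5)/(-3 + 5))*(-205) + 12886 = (-14 - 14*9/2)*(-205) + 12886 = (-14 - 63)*(-205) + 12886 = -77*(-205) + 12886 = 15785 + 12886 = 28671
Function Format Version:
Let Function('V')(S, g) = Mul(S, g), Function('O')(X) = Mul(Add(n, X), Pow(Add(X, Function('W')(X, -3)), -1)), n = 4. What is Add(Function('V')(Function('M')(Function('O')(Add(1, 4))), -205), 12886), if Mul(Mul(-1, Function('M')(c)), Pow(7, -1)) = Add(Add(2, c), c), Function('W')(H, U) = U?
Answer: 28671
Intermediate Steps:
Function('O')(X) = Mul(Pow(Add(-3, X), -1), Add(4, X)) (Function('O')(X) = Mul(Add(4, X), Pow(Add(X, -3), -1)) = Mul(Add(4, X), Pow(Add(-3, X), -1)) = Mul(Pow(Add(-3, X), -1), Add(4, X)))
Function('M')(c) = Add(-14, Mul(-14, c)) (Function('M')(c) = Mul(-7, Add(Add(2, c), c)) = Mul(-7, Add(2, Mul(2, c))) = Add(-14, Mul(-14, c)))
Add(Function('V')(Function('M')(Function('O')(Add(1, 4))), -205), 12886) = Add(Mul(Add(-14, Mul(-14, Mul(Pow(Add(-3, Add(1, 4)), -1), Add(4, Add(1, 4))))), -205), 12886) = Add(Mul(Add(-14, Mul(-14, Mul(Pow(Add(-3, 5), -1), Add(4, 5)))), -205), 12886) = Add(Mul(Add(-14, Mul(-14, Mul(Pow(2, -1), 9))), -205), 12886) = Add(Mul(Add(-14, Mul(-14, Mul(Rational(1, 2), 9))), -205), 12886) = Add(Mul(Add(-14, Mul(-14, Rational(9, 2))), -205), 12886) = Add(Mul(Add(-14, -63), -205), 12886) = Add(Mul(-77, -205), 12886) = Add(15785, 12886) = 28671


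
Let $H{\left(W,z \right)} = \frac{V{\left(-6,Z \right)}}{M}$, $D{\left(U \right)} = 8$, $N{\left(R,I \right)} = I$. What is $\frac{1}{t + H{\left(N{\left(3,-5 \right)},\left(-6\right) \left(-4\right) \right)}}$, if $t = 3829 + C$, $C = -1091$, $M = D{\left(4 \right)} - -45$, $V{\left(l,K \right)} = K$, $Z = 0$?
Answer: $\frac{1}{2738} \approx 0.00036523$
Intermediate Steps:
$M = 53$ ($M = 8 - -45 = 8 + 45 = 53$)
$H{\left(W,z \right)} = 0$ ($H{\left(W,z \right)} = \frac{0}{53} = 0 \cdot \frac{1}{53} = 0$)
$t = 2738$ ($t = 3829 - 1091 = 2738$)
$\frac{1}{t + H{\left(N{\left(3,-5 \right)},\left(-6\right) \left(-4\right) \right)}} = \frac{1}{2738 + 0} = \frac{1}{2738}$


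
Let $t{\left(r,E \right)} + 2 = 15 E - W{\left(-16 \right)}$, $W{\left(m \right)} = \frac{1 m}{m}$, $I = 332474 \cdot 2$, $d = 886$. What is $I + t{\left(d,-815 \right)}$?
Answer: $652720$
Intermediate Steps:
$I = 664948$
$W{\left(m \right)} = 1$ ($W{\left(m \right)} = \frac{m}{m} = 1$)
$t{\left(r,E \right)} = -3 + 15 E$ ($t{\left(r,E \right)} = -2 + \left(15 E - 1\right) = -2 + \left(-1 + 15 E\right) = -3 + 15 E$)
$I + t{\left(d,-815 \right)} = 664948 + \left(-3 + 15 \left(-815\right)\right) = 664948 - 12228 = 652720$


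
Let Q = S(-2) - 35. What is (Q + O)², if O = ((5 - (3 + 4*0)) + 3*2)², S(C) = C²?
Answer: 1089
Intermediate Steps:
Q = -31 (Q = (-2)² - 35 = 4 - 35 = -31)
O = 64 (O = ((5 - (3 + 0)) + 6)² = ((5 - 1*3) + 6)² = ((5 - 3) + 6)² = (2 + 6)² = 8² = 64)
(Q + O)² = (-31 + 64)² = 33² = 1089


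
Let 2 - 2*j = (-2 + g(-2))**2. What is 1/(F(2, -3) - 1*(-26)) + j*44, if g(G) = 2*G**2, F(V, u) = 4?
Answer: -22439/30 ≈ -747.97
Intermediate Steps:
j = -17 (j = 1 - (-2 + 2*(-2)**2)**2/2 = 1 - (-2 + 2*4)**2/2 = 1 - (-2 + 8)**2/2 = 1 - 1/2*6**2 = 1 - 1/2*36 = 1 - 18 = -17)
1/(F(2, -3) - 1*(-26)) + j*44 = 1/(4 - 1*(-26)) - 17*44 = 1/(4 + 26) - 748 = 1/30 - 748 = -22439/30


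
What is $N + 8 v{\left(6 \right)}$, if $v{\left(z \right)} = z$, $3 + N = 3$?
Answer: $48$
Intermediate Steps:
$N = 0$ ($N = -3 + 3 = 0$)
$N + 8 v{\left(6 \right)} = 0 + 8 \cdot 6 = 0 + 48 = 48$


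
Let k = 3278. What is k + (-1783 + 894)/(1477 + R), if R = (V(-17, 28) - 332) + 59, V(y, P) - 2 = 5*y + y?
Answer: 3618023/1104 ≈ 3277.2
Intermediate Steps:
V(y, P) = 2 + 6*y (V(y, P) = 2 + (5*y + y) = 2 + 6*y)
R = -373 (R = ((2 + 6*(-17)) - 332) + 59 = ((2 - 102) - 332) + 59 = (-100 - 332) + 59 = -432 + 59 = -373)
k + (-1783 + 894)/(1477 + R) = 3278 + (-1783 + 894)/(1477 - 373) = 3278 - 889/1104 = 3618023/1104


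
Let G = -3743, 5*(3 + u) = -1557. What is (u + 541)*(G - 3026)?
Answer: -7669277/5 ≈ -1.5339e+6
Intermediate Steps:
u = -1572/5 (u = -3 + (⅕)*(-1557) = -3 - 1557/5 = -1572/5 ≈ -314.40)
(u + 541)*(G - 3026) = (-1572/5 + 541)*(-3743 - 3026) = (1133/5)*(-6769) = -7669277/5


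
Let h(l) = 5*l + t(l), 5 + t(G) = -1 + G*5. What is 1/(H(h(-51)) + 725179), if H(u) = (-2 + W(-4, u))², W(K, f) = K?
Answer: 1/725215 ≈ 1.3789e-6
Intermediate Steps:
t(G) = -6 + 5*G (t(G) = -5 + (-1 + G*5) = -5 + (-1 + 5*G) = -6 + 5*G)
h(l) = -6 + 10*l (h(l) = 5*l + (-6 + 5*l) = -6 + 10*l)
H(u) = 36 (H(u) = (-2 - 4)² = (-6)² = 36)
1/(H(h(-51)) + 725179) = 1/(36 + 725179) = 1/725215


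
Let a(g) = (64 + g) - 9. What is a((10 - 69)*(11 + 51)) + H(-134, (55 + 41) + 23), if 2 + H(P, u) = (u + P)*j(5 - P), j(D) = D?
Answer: -5690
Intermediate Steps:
a(g) = 55 + g
H(P, u) = -2 + (5 - P)*(P + u) (H(P, u) = -2 + (u + P)*(5 - P) = -2 + (P + u)*(5 - P) = -2 + (5 - P)*(P + u))
a((10 - 69)*(11 + 51)) + H(-134, (55 + 41) + 23) = (55 + (10 - 69)*(11 + 51)) + (-2 - 1*(-134)*(-5 - 134) - ((55 + 41) + 23)*(-5 - 134)) = (55 - 59*62) + (-2 - 1*(-134)*(-139) - 1*(96 + 23)*(-139)) = (55 - 3658) + (-2 - 18626 - 1*119*(-139)) = -3603 + (-2 - 18626 + 16541) = -3603 - 2087 = -5690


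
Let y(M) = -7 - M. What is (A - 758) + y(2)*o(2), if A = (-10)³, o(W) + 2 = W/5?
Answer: -8718/5 ≈ -1743.6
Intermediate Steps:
o(W) = -2 + W/5
A = -1000
(A - 758) + y(2)*o(2) = (-1000 - 758) + (-7 - 1*2)*(-2 + (⅕)*2) = -1758 + (-7 - 2)*(-2 + ⅖) = -1758 - 9*(-8/5) = -1758 + 72/5 = -8718/5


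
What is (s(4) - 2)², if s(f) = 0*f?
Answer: 4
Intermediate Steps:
s(f) = 0
(s(4) - 2)² = (0 - 2)² = (-2)² = 4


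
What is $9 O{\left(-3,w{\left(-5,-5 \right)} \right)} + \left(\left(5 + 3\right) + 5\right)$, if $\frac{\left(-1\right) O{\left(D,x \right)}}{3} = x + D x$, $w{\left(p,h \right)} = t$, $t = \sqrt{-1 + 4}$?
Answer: $13 + 54 \sqrt{3} \approx 106.53$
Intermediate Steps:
$t = \sqrt{3} \approx 1.732$
$w{\left(p,h \right)} = \sqrt{3}$
$O{\left(D,x \right)} = - 3 x - 3 D x$ ($O{\left(D,x \right)} = - 3 \left(x + D x\right) = - 3 x - 3 D x$)
$9 O{\left(-3,w{\left(-5,-5 \right)} \right)} + \left(\left(5 + 3\right) + 5\right) = 9 \left(- 3 \sqrt{3} \left(1 - 3\right)\right) + \left(\left(5 + 3\right) + 5\right) = 9 \left(\left(-3\right) \sqrt{3} \left(-2\right)\right) + \left(8 + 5\right) = 9 \cdot 6 \sqrt{3} + 13 = 54 \sqrt{3} + 13 = 13 + 54 \sqrt{3}$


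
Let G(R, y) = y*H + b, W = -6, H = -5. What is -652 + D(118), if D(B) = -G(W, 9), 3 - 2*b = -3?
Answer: -610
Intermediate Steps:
b = 3 (b = 3/2 - ½*(-3) = 3/2 + 3/2 = 3)
G(R, y) = 3 - 5*y (G(R, y) = y*(-5) + 3 = -5*y + 3 = 3 - 5*y)
D(B) = 42 (D(B) = -(3 - 5*9) = -(3 - 45) = -1*(-42) = 42)
-652 + D(118) = -652 + 42 = -610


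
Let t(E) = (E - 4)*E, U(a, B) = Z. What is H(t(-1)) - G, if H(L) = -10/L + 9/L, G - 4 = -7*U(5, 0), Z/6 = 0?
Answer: -21/5 ≈ -4.2000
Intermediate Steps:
Z = 0 (Z = 6*0 = 0)
U(a, B) = 0
G = 4 (G = 4 - 7*0 = 4 + 0 = 4)
t(E) = E*(-4 + E) (t(E) = (-4 + E)*E = E*(-4 + E))
H(L) = -1/L
H(t(-1)) - G = -1/((-(-4 - 1))) - 1*4 = -1/((-1*(-5))) - 4 = -1/5 - 4 = -21/5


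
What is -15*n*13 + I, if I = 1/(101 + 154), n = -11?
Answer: 546976/255 ≈ 2145.0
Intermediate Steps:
I = 1/255 ≈ 0.0039216
-15*n*13 + I = -(-165)*13 + 1/255 = -15*(-143) + 1/255 = 2145 + 1/255 = 546976/255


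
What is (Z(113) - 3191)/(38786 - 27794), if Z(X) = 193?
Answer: -1499/5496 ≈ -0.27274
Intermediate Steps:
(Z(113) - 3191)/(38786 - 27794) = (193 - 3191)/(38786 - 27794) = -2998/10992 = -2998*1/10992 = -1499/5496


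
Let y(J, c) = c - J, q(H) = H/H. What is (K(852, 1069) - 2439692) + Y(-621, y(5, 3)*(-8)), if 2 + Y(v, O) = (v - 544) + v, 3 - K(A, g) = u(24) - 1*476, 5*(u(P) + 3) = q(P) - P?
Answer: -12204967/5 ≈ -2.4410e+6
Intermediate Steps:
q(H) = 1
u(P) = -14/5 - P/5 (u(P) = -3 + (1 - P)/5 = -3 + (⅕ - P/5) = -14/5 - P/5)
K(A, g) = 2433/5 (K(A, g) = 3 - ((-14/5 - ⅕*24) - 1*476) = 3 - ((-14/5 - 24/5) - 476) = 3 - (-38/5 - 476) = 3 - 1*(-2418/5) = 3 + 2418/5 = 2433/5)
Y(v, O) = -546 + 2*v (Y(v, O) = -2 + ((v - 544) + v) = -2 + ((-544 + v) + v) = -2 + (-544 + 2*v) = -546 + 2*v)
(K(852, 1069) - 2439692) + Y(-621, y(5, 3)*(-8)) = (2433/5 - 2439692) + (-546 + 2*(-621)) = -12196027/5 + (-546 - 1242) = -12196027/5 - 1788 = -12204967/5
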